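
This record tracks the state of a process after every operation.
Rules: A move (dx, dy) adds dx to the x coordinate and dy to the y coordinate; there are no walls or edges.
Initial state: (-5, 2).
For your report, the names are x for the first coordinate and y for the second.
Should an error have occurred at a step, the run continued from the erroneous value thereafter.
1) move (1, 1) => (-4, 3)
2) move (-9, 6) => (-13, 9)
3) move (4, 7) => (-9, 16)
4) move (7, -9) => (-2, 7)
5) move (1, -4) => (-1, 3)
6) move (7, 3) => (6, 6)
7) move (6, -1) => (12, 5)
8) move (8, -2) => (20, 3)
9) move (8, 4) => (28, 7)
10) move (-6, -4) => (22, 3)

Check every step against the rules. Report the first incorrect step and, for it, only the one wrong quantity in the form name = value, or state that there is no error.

Recomputing the run from the initial state:
step 1: x = -4, y = 3
step 2: x = -13, y = 9
step 3: x = -9, y = 16
step 4: x = -2, y = 7
step 5: x = -1, y = 3
step 6: x = 6, y = 6
step 7: x = 12, y = 5
step 8: x = 20, y = 3
step 9: x = 28, y = 7
step 10: x = 22, y = 3
This matches the record at every step.

no error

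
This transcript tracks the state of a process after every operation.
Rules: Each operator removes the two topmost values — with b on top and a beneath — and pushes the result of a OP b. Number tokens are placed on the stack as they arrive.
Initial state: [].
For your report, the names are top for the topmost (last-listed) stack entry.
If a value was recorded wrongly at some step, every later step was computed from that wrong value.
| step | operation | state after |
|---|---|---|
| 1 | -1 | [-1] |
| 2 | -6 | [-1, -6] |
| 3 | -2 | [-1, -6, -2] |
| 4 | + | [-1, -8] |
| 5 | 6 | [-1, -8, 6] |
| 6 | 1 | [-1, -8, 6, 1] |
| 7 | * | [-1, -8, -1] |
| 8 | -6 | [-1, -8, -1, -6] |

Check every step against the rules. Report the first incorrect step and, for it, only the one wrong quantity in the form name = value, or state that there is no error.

1. push -1: top = -1 (confirmed correct)
2. push -6: top = -6 (verified)
3. push -2: top = -2 (same as recorded)
4. -6 + -2 = -8 (same as recorded)
5. push 6: top = 6 (matches)
6. push 1: top = 1 (confirmed correct)
7. 6 * 1 = 6 (a discrepancy with the transcript)
That makes step 7 the first incorrect line — top = 6 is what it should show.

step 7, top = 6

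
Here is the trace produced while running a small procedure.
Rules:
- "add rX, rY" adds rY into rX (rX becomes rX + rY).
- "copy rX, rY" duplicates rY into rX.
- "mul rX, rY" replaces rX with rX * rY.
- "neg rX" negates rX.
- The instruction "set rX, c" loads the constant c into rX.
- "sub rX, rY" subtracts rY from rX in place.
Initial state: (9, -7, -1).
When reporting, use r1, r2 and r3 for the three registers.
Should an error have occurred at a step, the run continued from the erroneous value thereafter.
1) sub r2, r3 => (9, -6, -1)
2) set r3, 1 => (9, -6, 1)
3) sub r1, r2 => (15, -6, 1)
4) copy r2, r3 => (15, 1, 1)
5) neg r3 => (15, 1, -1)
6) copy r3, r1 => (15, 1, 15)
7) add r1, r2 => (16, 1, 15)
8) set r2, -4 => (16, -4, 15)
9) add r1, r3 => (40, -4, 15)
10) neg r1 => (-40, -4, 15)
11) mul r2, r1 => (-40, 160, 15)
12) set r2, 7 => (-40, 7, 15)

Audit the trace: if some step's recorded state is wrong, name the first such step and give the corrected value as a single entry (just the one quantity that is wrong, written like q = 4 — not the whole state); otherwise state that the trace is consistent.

step 1: r2 = -7 - -1 = -6 -> in agreement
step 2: r3 = 1 -> exactly as logged
step 3: r1 = 9 - -6 = 15 -> agrees with the trace
step 4: r2 = 1 -> exactly as logged
step 5: r3 = -(1) = -1 -> agrees with the trace
step 6: r3 = 15 -> matches
step 7: r1 = 15 + 1 = 16 -> matches
step 8: r2 = -4 -> same as recorded
step 9: r1 = 16 + 15 = 31 -> first mismatch against the trace
The audit stops at step 9: the recorded entry is wrong and should be r1 = 31.

step 9, r1 = 31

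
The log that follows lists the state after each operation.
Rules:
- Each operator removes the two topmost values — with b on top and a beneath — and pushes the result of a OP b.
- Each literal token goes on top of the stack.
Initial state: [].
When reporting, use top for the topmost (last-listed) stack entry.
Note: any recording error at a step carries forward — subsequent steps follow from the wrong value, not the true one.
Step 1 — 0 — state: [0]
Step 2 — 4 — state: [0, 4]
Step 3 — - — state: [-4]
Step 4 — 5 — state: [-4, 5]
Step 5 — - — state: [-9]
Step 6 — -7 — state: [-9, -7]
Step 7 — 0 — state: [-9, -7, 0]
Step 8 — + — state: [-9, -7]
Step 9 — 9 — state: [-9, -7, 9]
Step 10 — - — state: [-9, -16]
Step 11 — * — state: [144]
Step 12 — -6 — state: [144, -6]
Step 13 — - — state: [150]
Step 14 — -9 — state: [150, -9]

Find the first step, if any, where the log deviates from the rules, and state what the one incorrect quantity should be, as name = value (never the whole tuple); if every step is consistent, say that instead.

no error

step 1: push 0: top = 0 -> verified
step 2: push 4: top = 4 -> confirmed correct
step 3: 0 - 4 = -4 -> same as recorded
step 4: push 5: top = 5 -> same as recorded
step 5: -4 - 5 = -9 -> checks out
step 6: push -7: top = -7 -> no discrepancy
step 7: push 0: top = 0 -> checks out
step 8: -7 + 0 = -7 -> verified
step 9: push 9: top = 9 -> in agreement
step 10: -7 - 9 = -16 -> matches
step 11: -9 * -16 = 144 -> exactly as logged
step 12: push -6: top = -6 -> confirmed correct
step 13: 144 - -6 = 150 -> in agreement
step 14: push -9: top = -9 -> in agreement
The whole run recomputes cleanly — no discrepancies.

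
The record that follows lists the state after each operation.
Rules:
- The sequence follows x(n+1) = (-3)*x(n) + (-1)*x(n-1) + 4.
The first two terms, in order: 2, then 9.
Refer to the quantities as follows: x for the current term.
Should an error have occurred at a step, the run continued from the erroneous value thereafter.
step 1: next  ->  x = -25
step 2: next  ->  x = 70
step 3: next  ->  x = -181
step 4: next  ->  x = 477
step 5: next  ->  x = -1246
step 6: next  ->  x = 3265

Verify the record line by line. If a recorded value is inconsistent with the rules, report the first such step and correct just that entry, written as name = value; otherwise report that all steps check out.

no error

Recomputing the run from the initial state:
step 1: x = -25
step 2: x = 70
step 3: x = -181
step 4: x = 477
step 5: x = -1246
step 6: x = 3265
This matches the record at every step.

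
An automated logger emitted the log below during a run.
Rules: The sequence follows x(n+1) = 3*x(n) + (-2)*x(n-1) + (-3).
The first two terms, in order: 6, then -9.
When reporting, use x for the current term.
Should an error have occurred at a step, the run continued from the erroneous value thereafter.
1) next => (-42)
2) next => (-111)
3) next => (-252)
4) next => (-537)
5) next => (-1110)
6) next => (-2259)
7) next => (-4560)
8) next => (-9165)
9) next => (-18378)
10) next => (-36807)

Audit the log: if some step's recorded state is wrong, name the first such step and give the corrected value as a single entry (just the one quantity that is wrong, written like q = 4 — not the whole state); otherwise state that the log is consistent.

1. x = 3*(-9) + (-2)*(6) + (-3) = -42 (no discrepancy)
2. x = 3*(-42) + (-2)*(-9) + (-3) = -111 (checks out)
3. x = 3*(-111) + (-2)*(-42) + (-3) = -252 (same as recorded)
4. x = 3*(-252) + (-2)*(-111) + (-3) = -537 (checks out)
5. x = 3*(-537) + (-2)*(-252) + (-3) = -1110 (confirmed correct)
6. x = 3*(-1110) + (-2)*(-537) + (-3) = -2259 (in agreement)
7. x = 3*(-2259) + (-2)*(-1110) + (-3) = -4560 (consistent with the log)
8. x = 3*(-4560) + (-2)*(-2259) + (-3) = -9165 (confirmed correct)
9. x = 3*(-9165) + (-2)*(-4560) + (-3) = -18378 (confirmed correct)
10. x = 3*(-18378) + (-2)*(-9165) + (-3) = -36807 (exactly as logged)
All steps check out; nothing to correct.

no error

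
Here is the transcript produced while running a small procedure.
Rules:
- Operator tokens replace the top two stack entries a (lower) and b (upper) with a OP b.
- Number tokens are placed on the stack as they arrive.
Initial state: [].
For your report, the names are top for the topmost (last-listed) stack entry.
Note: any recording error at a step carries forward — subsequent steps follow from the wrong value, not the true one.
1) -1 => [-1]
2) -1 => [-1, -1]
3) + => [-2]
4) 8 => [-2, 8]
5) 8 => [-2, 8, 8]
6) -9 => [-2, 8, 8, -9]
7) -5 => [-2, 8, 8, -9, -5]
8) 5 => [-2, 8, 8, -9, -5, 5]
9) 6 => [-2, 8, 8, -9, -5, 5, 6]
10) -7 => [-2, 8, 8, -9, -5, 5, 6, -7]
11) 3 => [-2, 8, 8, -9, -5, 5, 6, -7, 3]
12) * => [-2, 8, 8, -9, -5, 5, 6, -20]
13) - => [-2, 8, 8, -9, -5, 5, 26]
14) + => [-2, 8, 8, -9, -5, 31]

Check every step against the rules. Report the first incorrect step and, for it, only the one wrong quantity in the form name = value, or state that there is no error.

step 12, top = -21

Step 1: push -1: top = -1 — consistent with the transcript.
Step 2: push -1: top = -1 — verified.
Step 3: -1 + -1 = -2 — agrees with the transcript.
Step 4: push 8: top = 8 — matches.
Step 5: push 8: top = 8 — checks out.
Step 6: push -9: top = -9 — consistent with the transcript.
Step 7: push -5: top = -5 — exactly as logged.
Step 8: push 5: top = 5 — checks out.
Step 9: push 6: top = 6 — exactly as logged.
Step 10: push -7: top = -7 — same as recorded.
Step 11: push 3: top = 3 — checks out.
Step 12: -7 * 3 = -21 — this is not what the transcript shows.
First incorrect step: 12; the correct value is top = -21.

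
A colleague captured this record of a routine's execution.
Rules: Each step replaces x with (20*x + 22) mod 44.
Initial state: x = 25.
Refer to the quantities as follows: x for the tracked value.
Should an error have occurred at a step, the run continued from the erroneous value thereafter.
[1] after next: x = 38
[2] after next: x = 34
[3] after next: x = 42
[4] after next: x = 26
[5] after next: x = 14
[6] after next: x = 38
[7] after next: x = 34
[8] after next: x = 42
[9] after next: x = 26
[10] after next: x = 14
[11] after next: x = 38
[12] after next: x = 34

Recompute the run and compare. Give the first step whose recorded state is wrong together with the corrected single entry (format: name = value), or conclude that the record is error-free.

no error

Recomputing the run from the initial state:
step 1: x = 38
step 2: x = 34
step 3: x = 42
step 4: x = 26
step 5: x = 14
step 6: x = 38
step 7: x = 34
step 8: x = 42
step 9: x = 26
step 10: x = 14
step 11: x = 38
step 12: x = 34
This matches the record at every step.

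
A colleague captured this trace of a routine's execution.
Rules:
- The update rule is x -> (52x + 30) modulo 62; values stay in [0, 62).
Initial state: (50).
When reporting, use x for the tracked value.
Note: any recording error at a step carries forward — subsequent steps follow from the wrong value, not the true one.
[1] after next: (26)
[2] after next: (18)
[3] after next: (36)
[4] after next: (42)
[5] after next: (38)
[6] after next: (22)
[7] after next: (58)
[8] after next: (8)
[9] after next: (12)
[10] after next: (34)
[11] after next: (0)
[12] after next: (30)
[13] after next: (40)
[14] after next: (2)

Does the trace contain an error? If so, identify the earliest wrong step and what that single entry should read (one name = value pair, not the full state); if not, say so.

step 1: x = (52*50 + 30) mod 62 = 26 -> exactly as logged
step 2: x = (52*26 + 30) mod 62 = 18 -> checks out
step 3: x = (52*18 + 30) mod 62 = 36 -> same as recorded
step 4: x = (52*36 + 30) mod 62 = 42 -> exactly as logged
step 5: x = (52*42 + 30) mod 62 = 44 -> not what was recorded
First incorrect step: 5; the correct value is x = 44.

step 5, x = 44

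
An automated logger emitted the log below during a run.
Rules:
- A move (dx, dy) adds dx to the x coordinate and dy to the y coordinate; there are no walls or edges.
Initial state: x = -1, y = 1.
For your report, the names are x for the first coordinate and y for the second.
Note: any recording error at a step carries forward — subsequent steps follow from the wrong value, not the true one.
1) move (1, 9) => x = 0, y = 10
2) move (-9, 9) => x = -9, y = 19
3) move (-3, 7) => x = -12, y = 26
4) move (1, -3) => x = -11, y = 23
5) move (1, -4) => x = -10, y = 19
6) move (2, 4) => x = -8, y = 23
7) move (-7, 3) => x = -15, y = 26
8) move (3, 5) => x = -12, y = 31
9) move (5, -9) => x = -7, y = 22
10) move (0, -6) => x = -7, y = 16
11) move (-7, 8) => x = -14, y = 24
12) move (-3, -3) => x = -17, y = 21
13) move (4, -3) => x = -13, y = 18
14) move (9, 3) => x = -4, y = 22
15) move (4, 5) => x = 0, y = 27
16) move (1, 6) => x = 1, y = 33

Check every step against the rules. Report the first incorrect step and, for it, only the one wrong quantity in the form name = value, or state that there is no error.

step 14, y = 21

Recomputing the run from the initial state:
step 1: x = 0, y = 10
step 2: x = -9, y = 19
step 3: x = -12, y = 26
step 4: x = -11, y = 23
step 5: x = -10, y = 19
step 6: x = -8, y = 23
step 7: x = -15, y = 26
step 8: x = -12, y = 31
step 9: x = -7, y = 22
step 10: x = -7, y = 16
step 11: x = -14, y = 24
step 12: x = -17, y = 21
step 13: x = -13, y = 18
step 14: x = -4, y = 21
step 15: x = 0, y = 26
step 16: x = 1, y = 32
The first disagreement with the log is at step 14, where the value should be y = 21.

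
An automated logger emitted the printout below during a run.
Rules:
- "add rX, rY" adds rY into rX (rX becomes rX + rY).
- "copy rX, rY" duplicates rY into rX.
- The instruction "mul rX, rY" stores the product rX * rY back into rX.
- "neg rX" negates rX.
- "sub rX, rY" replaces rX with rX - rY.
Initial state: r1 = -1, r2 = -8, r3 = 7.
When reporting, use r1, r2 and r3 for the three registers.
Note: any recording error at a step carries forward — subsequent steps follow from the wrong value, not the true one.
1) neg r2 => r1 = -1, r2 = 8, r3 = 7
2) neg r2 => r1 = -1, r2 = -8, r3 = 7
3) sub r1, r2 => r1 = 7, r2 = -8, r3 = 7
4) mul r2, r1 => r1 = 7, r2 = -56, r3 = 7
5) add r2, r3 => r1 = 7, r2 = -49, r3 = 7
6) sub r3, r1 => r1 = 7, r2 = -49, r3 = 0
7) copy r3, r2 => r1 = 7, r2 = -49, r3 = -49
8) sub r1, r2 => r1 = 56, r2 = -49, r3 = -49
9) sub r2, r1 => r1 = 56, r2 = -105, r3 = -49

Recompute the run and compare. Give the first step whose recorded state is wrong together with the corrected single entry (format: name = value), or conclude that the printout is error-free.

no error

Recomputing the run from the initial state:
step 1: r1 = -1, r2 = 8, r3 = 7
step 2: r1 = -1, r2 = -8, r3 = 7
step 3: r1 = 7, r2 = -8, r3 = 7
step 4: r1 = 7, r2 = -56, r3 = 7
step 5: r1 = 7, r2 = -49, r3 = 7
step 6: r1 = 7, r2 = -49, r3 = 0
step 7: r1 = 7, r2 = -49, r3 = -49
step 8: r1 = 56, r2 = -49, r3 = -49
step 9: r1 = 56, r2 = -105, r3 = -49
This matches the printout at every step.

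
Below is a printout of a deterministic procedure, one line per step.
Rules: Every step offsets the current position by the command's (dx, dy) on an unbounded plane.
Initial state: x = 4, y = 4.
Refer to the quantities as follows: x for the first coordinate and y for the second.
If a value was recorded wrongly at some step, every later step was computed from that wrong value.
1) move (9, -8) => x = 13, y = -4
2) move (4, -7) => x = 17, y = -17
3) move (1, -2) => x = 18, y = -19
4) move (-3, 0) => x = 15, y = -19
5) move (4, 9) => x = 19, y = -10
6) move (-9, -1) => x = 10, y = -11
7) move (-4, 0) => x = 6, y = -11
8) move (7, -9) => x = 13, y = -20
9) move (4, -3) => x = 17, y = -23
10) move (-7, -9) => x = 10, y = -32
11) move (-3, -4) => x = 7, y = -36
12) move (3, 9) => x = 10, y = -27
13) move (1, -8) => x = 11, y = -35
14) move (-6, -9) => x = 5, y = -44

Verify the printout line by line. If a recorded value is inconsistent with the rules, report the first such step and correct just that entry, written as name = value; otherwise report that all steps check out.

step 2, y = -11

Recomputing the run from the initial state:
step 1: x = 13, y = -4
step 2: x = 17, y = -11
step 3: x = 18, y = -13
step 4: x = 15, y = -13
step 5: x = 19, y = -4
step 6: x = 10, y = -5
step 7: x = 6, y = -5
step 8: x = 13, y = -14
step 9: x = 17, y = -17
step 10: x = 10, y = -26
step 11: x = 7, y = -30
step 12: x = 10, y = -21
step 13: x = 11, y = -29
step 14: x = 5, y = -38
The first disagreement with the printout is at step 2, where the value should be y = -11.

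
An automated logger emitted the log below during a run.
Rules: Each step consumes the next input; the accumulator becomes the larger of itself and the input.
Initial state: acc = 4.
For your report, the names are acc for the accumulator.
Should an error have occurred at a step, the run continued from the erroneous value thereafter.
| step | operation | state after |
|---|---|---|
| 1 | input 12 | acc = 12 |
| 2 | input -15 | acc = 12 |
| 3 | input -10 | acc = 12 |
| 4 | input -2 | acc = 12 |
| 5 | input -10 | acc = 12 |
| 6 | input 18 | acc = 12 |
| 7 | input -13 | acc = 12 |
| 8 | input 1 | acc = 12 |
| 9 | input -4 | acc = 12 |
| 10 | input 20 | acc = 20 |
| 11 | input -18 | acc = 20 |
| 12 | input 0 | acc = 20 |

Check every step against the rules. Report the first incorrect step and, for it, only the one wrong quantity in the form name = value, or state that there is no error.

Step 1: acc = max(4, 12) = 12 — verified.
Step 2: acc = max(12, -15) = 12 — consistent with the log.
Step 3: acc = max(12, -10) = 12 — no discrepancy.
Step 4: acc = max(12, -2) = 12 — matches.
Step 5: acc = max(12, -10) = 12 — same as recorded.
Step 6: acc = max(12, 18) = 18 — this is not what the log shows.
That makes step 6 the first incorrect line — acc = 18 is what it should show.

step 6, acc = 18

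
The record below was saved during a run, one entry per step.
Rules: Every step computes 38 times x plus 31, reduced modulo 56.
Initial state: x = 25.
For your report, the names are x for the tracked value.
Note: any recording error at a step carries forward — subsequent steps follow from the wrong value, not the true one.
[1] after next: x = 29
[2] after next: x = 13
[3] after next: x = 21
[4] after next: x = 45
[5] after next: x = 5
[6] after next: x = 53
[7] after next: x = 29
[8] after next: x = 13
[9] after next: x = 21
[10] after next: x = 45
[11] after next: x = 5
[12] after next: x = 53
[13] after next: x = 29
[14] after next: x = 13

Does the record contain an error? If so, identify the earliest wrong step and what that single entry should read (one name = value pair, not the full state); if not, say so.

no error

Step 1: x = (38*25 + 31) mod 56 = 29 — matches.
Step 2: x = (38*29 + 31) mod 56 = 13 — exactly as logged.
Step 3: x = (38*13 + 31) mod 56 = 21 — consistent with the record.
Step 4: x = (38*21 + 31) mod 56 = 45 — same as recorded.
Step 5: x = (38*45 + 31) mod 56 = 5 — checks out.
Step 6: x = (38*5 + 31) mod 56 = 53 — no discrepancy.
Step 7: x = (38*53 + 31) mod 56 = 29 — confirmed correct.
Step 8: x = (38*29 + 31) mod 56 = 13 — confirmed correct.
Step 9: x = (38*13 + 31) mod 56 = 21 — confirmed correct.
Step 10: x = (38*21 + 31) mod 56 = 45 — same as recorded.
Step 11: x = (38*45 + 31) mod 56 = 5 — no discrepancy.
Step 12: x = (38*5 + 31) mod 56 = 53 — same as recorded.
Step 13: x = (38*53 + 31) mod 56 = 29 — consistent with the record.
Step 14: x = (38*29 + 31) mod 56 = 13 — consistent with the record.
The recomputation confirms every line.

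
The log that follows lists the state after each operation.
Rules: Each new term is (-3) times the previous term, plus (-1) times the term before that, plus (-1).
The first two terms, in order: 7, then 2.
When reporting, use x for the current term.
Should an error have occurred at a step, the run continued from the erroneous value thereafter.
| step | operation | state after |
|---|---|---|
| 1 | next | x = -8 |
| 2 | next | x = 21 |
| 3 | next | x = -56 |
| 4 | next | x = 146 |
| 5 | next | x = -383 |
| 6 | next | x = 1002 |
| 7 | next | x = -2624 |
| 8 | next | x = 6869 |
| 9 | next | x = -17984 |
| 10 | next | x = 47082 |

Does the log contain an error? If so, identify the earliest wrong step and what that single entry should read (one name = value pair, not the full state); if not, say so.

step 1: x = -3*(2) + (-1)*(7) + (-1) = -14 -> the log disagrees here
So the first discrepancy is step 1, where the right value is x = -14.

step 1, x = -14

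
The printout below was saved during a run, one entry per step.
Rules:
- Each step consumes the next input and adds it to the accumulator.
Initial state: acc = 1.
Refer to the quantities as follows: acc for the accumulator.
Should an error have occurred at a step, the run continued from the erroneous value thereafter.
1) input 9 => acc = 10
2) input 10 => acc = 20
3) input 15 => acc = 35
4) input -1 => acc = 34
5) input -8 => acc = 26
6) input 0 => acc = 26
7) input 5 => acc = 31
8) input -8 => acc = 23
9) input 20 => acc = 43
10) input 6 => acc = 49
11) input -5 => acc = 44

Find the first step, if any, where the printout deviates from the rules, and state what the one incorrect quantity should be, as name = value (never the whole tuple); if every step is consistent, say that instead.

no error

Step 1: acc = 1 + 9 = 10 — same as recorded.
Step 2: acc = 10 + 10 = 20 — same as recorded.
Step 3: acc = 20 + 15 = 35 — same as recorded.
Step 4: acc = 35 + -1 = 34 — in agreement.
Step 5: acc = 34 + -8 = 26 — same as recorded.
Step 6: acc = 26 + 0 = 26 — in agreement.
Step 7: acc = 26 + 5 = 31 — matches.
Step 8: acc = 31 + -8 = 23 — consistent with the printout.
Step 9: acc = 23 + 20 = 43 — consistent with the printout.
Step 10: acc = 43 + 6 = 49 — consistent with the printout.
Step 11: acc = 49 + -5 = 44 — in agreement.
No step deviates from the rules.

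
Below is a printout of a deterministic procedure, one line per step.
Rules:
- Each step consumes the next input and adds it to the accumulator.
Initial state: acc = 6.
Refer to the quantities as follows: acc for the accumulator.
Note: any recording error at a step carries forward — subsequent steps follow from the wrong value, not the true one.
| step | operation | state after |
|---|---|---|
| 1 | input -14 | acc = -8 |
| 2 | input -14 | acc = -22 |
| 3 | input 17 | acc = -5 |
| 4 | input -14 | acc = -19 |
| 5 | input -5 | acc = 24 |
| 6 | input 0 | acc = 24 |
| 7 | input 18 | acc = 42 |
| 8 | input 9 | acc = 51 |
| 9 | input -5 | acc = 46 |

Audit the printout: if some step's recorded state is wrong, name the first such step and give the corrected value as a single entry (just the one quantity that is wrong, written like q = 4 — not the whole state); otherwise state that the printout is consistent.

step 1: acc = 6 + -14 = -8 -> confirmed correct
step 2: acc = -8 + -14 = -22 -> exactly as logged
step 3: acc = -22 + 17 = -5 -> no discrepancy
step 4: acc = -5 + -14 = -19 -> in agreement
step 5: acc = -19 + -5 = -24 -> first mismatch against the printout
Step 5 is the first one off; corrected, acc = -24.

step 5, acc = -24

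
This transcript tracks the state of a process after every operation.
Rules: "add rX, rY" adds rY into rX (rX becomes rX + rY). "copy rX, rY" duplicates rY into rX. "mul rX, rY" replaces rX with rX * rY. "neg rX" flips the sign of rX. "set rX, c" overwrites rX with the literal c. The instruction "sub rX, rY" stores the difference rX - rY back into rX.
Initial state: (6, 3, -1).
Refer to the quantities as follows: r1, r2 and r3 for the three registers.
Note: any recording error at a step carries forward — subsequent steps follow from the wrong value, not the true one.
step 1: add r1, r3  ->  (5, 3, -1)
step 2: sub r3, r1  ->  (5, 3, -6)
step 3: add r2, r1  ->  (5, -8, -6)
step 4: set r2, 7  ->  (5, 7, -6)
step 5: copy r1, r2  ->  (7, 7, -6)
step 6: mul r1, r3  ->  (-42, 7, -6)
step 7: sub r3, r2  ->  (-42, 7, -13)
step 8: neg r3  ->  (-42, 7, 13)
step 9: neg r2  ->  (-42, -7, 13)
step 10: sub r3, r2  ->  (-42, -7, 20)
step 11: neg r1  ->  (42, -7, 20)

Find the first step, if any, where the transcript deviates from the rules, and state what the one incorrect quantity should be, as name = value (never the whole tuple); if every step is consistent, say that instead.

Recomputing the run from the initial state:
step 1: r1 = 5, r2 = 3, r3 = -1
step 2: r1 = 5, r2 = 3, r3 = -6
step 3: r1 = 5, r2 = 8, r3 = -6
step 4: r1 = 5, r2 = 7, r3 = -6
step 5: r1 = 7, r2 = 7, r3 = -6
step 6: r1 = -42, r2 = 7, r3 = -6
step 7: r1 = -42, r2 = 7, r3 = -13
step 8: r1 = -42, r2 = 7, r3 = 13
step 9: r1 = -42, r2 = -7, r3 = 13
step 10: r1 = -42, r2 = -7, r3 = 20
step 11: r1 = 42, r2 = -7, r3 = 20
The first disagreement with the transcript is at step 3, where the value should be r2 = 8.

step 3, r2 = 8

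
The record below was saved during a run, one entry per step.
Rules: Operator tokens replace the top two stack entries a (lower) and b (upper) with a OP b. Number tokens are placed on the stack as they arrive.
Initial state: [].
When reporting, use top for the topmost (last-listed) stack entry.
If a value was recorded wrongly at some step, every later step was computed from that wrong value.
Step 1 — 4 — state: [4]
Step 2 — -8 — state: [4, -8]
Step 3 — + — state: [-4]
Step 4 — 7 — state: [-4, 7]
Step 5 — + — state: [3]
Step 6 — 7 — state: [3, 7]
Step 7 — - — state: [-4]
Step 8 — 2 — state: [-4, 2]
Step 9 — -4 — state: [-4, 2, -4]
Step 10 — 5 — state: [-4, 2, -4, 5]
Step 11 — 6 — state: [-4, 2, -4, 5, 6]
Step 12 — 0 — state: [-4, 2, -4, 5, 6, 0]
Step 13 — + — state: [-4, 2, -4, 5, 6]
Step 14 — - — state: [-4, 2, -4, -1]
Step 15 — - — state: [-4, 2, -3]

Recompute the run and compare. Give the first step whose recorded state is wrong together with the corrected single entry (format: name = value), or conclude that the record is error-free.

no error

1. push 4: top = 4 (checks out)
2. push -8: top = -8 (checks out)
3. 4 + -8 = -4 (exactly as logged)
4. push 7: top = 7 (exactly as logged)
5. -4 + 7 = 3 (checks out)
6. push 7: top = 7 (matches)
7. 3 - 7 = -4 (same as recorded)
8. push 2: top = 2 (no discrepancy)
9. push -4: top = -4 (checks out)
10. push 5: top = 5 (checks out)
11. push 6: top = 6 (in agreement)
12. push 0: top = 0 (exactly as logged)
13. 6 + 0 = 6 (no discrepancy)
14. 5 - 6 = -1 (verified)
15. -4 - -1 = -3 (verified)
Each recorded entry agrees with the recomputation.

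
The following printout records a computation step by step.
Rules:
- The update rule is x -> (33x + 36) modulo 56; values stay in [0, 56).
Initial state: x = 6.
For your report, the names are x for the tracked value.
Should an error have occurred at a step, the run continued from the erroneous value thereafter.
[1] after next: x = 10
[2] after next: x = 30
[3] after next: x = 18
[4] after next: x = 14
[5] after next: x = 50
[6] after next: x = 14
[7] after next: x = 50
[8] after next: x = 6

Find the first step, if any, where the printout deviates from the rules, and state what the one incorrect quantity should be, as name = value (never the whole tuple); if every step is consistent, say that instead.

step 1: x = (33*6 + 36) mod 56 = 10 -> same as recorded
step 2: x = (33*10 + 36) mod 56 = 30 -> checks out
step 3: x = (33*30 + 36) mod 56 = 18 -> checks out
step 4: x = (33*18 + 36) mod 56 = 14 -> confirmed correct
step 5: x = (33*14 + 36) mod 56 = 50 -> verified
step 6: x = (33*50 + 36) mod 56 = 6 -> the printout has a different value
Step 6 is the first one off; corrected, x = 6.

step 6, x = 6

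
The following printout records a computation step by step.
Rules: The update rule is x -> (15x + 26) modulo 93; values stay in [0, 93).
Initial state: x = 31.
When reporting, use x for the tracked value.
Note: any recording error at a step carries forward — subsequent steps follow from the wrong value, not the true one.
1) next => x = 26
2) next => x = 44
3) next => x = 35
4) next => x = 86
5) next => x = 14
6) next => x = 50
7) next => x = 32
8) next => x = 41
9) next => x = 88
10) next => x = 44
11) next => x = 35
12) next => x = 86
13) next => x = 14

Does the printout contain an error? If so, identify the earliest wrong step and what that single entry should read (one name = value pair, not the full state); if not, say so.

Recomputing the run from the initial state:
step 1: x = 26
step 2: x = 44
step 3: x = 35
step 4: x = 86
step 5: x = 14
step 6: x = 50
step 7: x = 32
step 8: x = 41
step 9: x = 83
step 10: x = 62
step 11: x = 26
step 12: x = 44
step 13: x = 35
The first disagreement with the printout is at step 9, where the value should be x = 83.

step 9, x = 83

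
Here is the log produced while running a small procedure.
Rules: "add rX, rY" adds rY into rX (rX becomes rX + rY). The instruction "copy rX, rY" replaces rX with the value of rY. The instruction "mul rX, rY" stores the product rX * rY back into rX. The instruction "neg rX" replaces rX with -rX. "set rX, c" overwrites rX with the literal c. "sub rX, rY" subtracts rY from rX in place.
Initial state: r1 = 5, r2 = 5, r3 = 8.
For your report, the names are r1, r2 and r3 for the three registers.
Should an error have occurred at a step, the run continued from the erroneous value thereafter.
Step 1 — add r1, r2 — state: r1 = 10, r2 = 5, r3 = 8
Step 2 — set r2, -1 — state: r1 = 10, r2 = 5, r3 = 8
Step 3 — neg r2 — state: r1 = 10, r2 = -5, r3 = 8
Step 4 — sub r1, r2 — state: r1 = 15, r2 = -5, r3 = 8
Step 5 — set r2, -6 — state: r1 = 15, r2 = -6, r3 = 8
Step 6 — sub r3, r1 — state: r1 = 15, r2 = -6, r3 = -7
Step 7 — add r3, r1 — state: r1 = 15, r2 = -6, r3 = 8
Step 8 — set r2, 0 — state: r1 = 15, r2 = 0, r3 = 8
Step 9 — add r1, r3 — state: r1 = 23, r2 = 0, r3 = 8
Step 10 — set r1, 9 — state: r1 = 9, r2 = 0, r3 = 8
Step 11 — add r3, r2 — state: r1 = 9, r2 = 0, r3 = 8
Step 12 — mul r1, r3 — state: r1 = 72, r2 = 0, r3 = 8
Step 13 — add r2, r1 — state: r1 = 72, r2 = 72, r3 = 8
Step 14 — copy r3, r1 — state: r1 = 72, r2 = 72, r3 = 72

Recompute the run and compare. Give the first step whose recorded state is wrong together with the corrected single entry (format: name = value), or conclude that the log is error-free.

Recomputing the run from the initial state:
step 1: r1 = 10, r2 = 5, r3 = 8
step 2: r1 = 10, r2 = -1, r3 = 8
step 3: r1 = 10, r2 = 1, r3 = 8
step 4: r1 = 9, r2 = 1, r3 = 8
step 5: r1 = 9, r2 = -6, r3 = 8
step 6: r1 = 9, r2 = -6, r3 = -1
step 7: r1 = 9, r2 = -6, r3 = 8
step 8: r1 = 9, r2 = 0, r3 = 8
step 9: r1 = 17, r2 = 0, r3 = 8
step 10: r1 = 9, r2 = 0, r3 = 8
step 11: r1 = 9, r2 = 0, r3 = 8
step 12: r1 = 72, r2 = 0, r3 = 8
step 13: r1 = 72, r2 = 72, r3 = 8
step 14: r1 = 72, r2 = 72, r3 = 72
The first disagreement with the log is at step 2, where the value should be r2 = -1.

step 2, r2 = -1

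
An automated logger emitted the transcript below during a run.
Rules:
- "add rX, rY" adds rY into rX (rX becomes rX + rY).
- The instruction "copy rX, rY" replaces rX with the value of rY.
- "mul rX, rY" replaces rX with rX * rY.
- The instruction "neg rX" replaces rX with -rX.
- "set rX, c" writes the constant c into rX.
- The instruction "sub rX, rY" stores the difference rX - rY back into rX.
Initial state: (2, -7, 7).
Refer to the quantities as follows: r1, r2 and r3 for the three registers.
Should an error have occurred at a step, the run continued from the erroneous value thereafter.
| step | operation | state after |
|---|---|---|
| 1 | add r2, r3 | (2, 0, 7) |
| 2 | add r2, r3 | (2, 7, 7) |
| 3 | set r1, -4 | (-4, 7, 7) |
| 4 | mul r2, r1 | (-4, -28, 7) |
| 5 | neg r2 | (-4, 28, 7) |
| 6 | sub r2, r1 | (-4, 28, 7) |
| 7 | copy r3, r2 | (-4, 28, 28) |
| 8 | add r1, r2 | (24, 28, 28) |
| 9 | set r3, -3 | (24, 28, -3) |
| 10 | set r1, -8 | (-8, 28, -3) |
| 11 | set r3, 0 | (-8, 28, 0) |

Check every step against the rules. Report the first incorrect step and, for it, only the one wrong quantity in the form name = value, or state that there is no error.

step 6, r2 = 32

Recomputing the run from the initial state:
step 1: r1 = 2, r2 = 0, r3 = 7
step 2: r1 = 2, r2 = 7, r3 = 7
step 3: r1 = -4, r2 = 7, r3 = 7
step 4: r1 = -4, r2 = -28, r3 = 7
step 5: r1 = -4, r2 = 28, r3 = 7
step 6: r1 = -4, r2 = 32, r3 = 7
step 7: r1 = -4, r2 = 32, r3 = 32
step 8: r1 = 28, r2 = 32, r3 = 32
step 9: r1 = 28, r2 = 32, r3 = -3
step 10: r1 = -8, r2 = 32, r3 = -3
step 11: r1 = -8, r2 = 32, r3 = 0
The first disagreement with the transcript is at step 6, where the value should be r2 = 32.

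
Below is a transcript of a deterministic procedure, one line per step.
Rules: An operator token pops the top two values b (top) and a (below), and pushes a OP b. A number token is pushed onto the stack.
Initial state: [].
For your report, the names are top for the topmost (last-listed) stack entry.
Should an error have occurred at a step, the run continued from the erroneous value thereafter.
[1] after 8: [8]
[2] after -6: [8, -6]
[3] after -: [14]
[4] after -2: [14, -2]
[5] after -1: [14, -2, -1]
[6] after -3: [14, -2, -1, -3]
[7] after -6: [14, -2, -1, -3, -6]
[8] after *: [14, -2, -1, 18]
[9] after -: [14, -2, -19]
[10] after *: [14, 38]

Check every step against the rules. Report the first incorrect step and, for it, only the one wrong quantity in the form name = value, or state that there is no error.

no error

1. push 8: top = 8 (no discrepancy)
2. push -6: top = -6 (consistent with the transcript)
3. 8 - -6 = 14 (verified)
4. push -2: top = -2 (exactly as logged)
5. push -1: top = -1 (exactly as logged)
6. push -3: top = -3 (checks out)
7. push -6: top = -6 (checks out)
8. -3 * -6 = 18 (confirmed correct)
9. -1 - 18 = -19 (no discrepancy)
10. -2 * -19 = 38 (exactly as logged)
All steps check out; nothing to correct.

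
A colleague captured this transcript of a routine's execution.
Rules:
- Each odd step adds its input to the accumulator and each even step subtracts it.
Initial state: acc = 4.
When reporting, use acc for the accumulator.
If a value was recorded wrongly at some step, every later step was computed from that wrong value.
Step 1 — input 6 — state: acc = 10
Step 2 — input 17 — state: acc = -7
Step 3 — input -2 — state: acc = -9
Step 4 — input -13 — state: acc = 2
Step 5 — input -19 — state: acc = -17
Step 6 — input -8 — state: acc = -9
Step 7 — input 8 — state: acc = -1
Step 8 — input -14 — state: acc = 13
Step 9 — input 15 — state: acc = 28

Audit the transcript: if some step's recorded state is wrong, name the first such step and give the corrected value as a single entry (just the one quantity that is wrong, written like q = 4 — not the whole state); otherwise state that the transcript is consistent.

step 1: acc = 4 + 6 = 10 -> no discrepancy
step 2: acc = 10 - 17 = -7 -> checks out
step 3: acc = -7 + -2 = -9 -> verified
step 4: acc = -9 - -13 = 4 -> first mismatch against the transcript
The earliest wrong entry is at step 4: it should read acc = 4.

step 4, acc = 4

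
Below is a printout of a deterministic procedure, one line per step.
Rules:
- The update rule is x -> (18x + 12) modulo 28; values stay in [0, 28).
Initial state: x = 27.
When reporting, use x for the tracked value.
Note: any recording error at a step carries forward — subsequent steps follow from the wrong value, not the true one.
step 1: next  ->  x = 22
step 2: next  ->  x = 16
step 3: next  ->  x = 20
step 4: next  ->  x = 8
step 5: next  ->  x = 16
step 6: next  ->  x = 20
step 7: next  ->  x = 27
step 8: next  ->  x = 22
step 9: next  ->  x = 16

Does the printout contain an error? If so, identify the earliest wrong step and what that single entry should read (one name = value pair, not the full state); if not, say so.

step 7, x = 8

Recomputing the run from the initial state:
step 1: x = 22
step 2: x = 16
step 3: x = 20
step 4: x = 8
step 5: x = 16
step 6: x = 20
step 7: x = 8
step 8: x = 16
step 9: x = 20
The first disagreement with the printout is at step 7, where the value should be x = 8.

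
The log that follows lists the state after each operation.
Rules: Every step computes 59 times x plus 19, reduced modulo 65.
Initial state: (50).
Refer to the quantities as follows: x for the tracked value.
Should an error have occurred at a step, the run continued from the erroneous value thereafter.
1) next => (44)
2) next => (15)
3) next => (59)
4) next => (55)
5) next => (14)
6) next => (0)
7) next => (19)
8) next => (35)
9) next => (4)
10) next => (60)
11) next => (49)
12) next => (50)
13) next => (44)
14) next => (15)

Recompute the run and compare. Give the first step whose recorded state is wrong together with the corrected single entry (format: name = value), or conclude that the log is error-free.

Recomputing the run from the initial state:
step 1: x = 44
step 2: x = 15
step 3: x = 59
step 4: x = 55
step 5: x = 14
step 6: x = 0
step 7: x = 19
step 8: x = 35
step 9: x = 4
step 10: x = 60
step 11: x = 49
step 12: x = 50
step 13: x = 44
step 14: x = 15
This matches the log at every step.

no error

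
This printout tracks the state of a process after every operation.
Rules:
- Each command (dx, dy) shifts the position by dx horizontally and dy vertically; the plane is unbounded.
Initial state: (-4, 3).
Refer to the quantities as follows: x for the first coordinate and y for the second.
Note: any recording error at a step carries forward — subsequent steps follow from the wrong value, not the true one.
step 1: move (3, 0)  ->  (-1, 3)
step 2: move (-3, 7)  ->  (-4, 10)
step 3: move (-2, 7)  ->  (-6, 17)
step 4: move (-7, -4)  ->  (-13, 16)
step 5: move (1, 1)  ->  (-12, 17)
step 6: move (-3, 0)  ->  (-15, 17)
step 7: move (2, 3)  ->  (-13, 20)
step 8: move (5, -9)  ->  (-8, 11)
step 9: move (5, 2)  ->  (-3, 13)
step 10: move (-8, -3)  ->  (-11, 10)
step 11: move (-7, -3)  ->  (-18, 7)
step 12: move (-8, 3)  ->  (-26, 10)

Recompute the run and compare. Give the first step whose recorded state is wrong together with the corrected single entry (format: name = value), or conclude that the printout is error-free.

step 4, y = 13

Recomputing the run from the initial state:
step 1: x = -1, y = 3
step 2: x = -4, y = 10
step 3: x = -6, y = 17
step 4: x = -13, y = 13
step 5: x = -12, y = 14
step 6: x = -15, y = 14
step 7: x = -13, y = 17
step 8: x = -8, y = 8
step 9: x = -3, y = 10
step 10: x = -11, y = 7
step 11: x = -18, y = 4
step 12: x = -26, y = 7
The first disagreement with the printout is at step 4, where the value should be y = 13.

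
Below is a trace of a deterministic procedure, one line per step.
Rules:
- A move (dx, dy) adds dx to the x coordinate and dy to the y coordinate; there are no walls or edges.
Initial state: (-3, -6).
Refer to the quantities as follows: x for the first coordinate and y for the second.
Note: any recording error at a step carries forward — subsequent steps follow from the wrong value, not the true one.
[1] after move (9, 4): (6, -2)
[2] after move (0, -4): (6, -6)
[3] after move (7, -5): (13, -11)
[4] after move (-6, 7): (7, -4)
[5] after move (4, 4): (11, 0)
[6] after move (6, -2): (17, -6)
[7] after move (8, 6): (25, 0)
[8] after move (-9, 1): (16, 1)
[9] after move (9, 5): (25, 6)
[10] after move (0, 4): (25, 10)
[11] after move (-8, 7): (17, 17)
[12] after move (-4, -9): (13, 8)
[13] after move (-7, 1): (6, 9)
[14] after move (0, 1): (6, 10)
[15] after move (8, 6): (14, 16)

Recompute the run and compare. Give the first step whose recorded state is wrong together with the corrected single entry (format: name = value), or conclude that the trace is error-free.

step 6, y = -2

Step 1: x = -3 + (9) = 6, y = -6 + (4) = -2 — no discrepancy.
Step 2: x = 6 + (0) = 6, y = -2 + (-4) = -6 — no discrepancy.
Step 3: x = 6 + (7) = 13, y = -6 + (-5) = -11 — verified.
Step 4: x = 13 + (-6) = 7, y = -11 + (7) = -4 — verified.
Step 5: x = 7 + (4) = 11, y = -4 + (4) = 0 — matches.
Step 6: x = 11 + (6) = 17, y = 0 + (-2) = -2 — the trace disagrees here.
Conclusion: step 6 carries the first error; the entry should be y = -2.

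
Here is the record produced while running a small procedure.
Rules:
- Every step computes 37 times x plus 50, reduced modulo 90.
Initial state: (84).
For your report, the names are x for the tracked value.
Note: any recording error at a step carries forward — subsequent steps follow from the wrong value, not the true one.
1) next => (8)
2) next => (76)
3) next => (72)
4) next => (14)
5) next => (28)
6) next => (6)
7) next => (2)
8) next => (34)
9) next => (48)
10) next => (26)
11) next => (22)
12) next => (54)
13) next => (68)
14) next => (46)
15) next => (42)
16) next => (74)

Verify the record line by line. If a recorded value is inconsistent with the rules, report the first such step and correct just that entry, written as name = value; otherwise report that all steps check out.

no error

Recomputing the run from the initial state:
step 1: x = 8
step 2: x = 76
step 3: x = 72
step 4: x = 14
step 5: x = 28
step 6: x = 6
step 7: x = 2
step 8: x = 34
step 9: x = 48
step 10: x = 26
step 11: x = 22
step 12: x = 54
step 13: x = 68
step 14: x = 46
step 15: x = 42
step 16: x = 74
This matches the record at every step.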